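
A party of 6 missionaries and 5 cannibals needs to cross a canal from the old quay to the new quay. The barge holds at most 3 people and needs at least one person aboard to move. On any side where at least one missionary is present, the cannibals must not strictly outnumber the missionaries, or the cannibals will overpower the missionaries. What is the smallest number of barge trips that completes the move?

Counting alone: each trip to the new quay takes at most 3 across and each return brings at least 1 back, so after t trips out (and t−1 returns) at most 3t − (t−1) of the 11 are across; that first reaches 11 at t = 5, so at least 9 crossings are needed.
The plan below uses exactly 9 crossings, so it is optimal:
1. 3 cannibals → the new quay.  (the old quay: 6M 2C; the new quay: 0M 3C)
2. 1 cannibal ← the old quay.  (the old quay: 6M 3C; the new quay: 0M 2C)
3. 3 missionaries → the new quay.  (the old quay: 3M 3C; the new quay: 3M 2C)
4. 1 missionary ← the old quay.  (the old quay: 4M 3C; the new quay: 2M 2C)
5. 2 missionaries and 1 cannibal → the new quay.  (the old quay: 2M 2C; the new quay: 4M 3C)
6. 1 missionary ← the old quay.  (the old quay: 3M 2C; the new quay: 3M 3C)
7. 2 missionaries and 1 cannibal → the new quay.  (the old quay: 1M 1C; the new quay: 5M 4C)
8. 1 missionary ← the old quay.  (the old quay: 2M 1C; the new quay: 4M 4C)
9. 2 missionaries and 1 cannibal → the new quay.  (the old quay: 0M 0C; the new quay: 6M 5C)

9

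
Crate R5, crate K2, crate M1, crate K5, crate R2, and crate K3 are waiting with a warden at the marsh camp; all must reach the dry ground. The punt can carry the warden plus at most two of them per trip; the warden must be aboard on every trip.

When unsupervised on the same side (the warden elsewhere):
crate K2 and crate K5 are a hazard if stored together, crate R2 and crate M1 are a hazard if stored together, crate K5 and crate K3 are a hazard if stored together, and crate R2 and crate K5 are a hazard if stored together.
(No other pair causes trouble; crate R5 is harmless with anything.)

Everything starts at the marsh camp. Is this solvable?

Yes

1. Warden goes to the dry ground with crate K5 and crate M1.  [the marsh camp: crate K2, crate K3, crate R2, crate R5 | the dry ground: crate K5, crate M1]
2. Warden goes back to the marsh camp alone.  [the marsh camp: crate K2, crate K3, crate R2, crate R5 | the dry ground: crate K5, crate M1]
3. Warden goes to the dry ground with crate R5.  [the marsh camp: crate K2, crate K3, crate R2 | the dry ground: crate K5, crate M1, crate R5]
4. Warden goes back to the marsh camp alone.  [the marsh camp: crate K2, crate K3, crate R2 | the dry ground: crate K5, crate M1, crate R5]
5. Warden goes to the dry ground with crate K2 and crate K3.  [the marsh camp: crate R2 | the dry ground: crate K2, crate K3, crate K5, crate M1, crate R5]
6. Warden goes back to the marsh camp with crate K5.  [the marsh camp: crate K5, crate R2 | the dry ground: crate K2, crate K3, crate M1, crate R5]
7. Warden goes to the dry ground with crate K5 and crate R2.  [the marsh camp: — | the dry ground: crate K2, crate K3, crate K5, crate M1, crate R2, crate R5]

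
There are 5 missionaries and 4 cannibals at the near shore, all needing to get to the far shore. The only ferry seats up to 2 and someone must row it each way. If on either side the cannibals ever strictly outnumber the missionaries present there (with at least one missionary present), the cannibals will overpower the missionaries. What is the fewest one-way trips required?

Counting alone: each trip to the far shore takes at most 2 across and each return brings at least 1 back, so after t trips out (and t−1 returns) at most 2t − (t−1) of the 9 are across; that first reaches 9 at t = 8, so at least 15 crossings are needed.
The plan below uses exactly 15 crossings, so it is optimal:
1. 2 cannibals → the far shore.  (the near shore: 5M 2C; the far shore: 0M 2C)
2. 1 cannibal ← the near shore.  (the near shore: 5M 3C; the far shore: 0M 1C)
3. 2 cannibals → the far shore.  (the near shore: 5M 1C; the far shore: 0M 3C)
4. 1 cannibal ← the near shore.  (the near shore: 5M 2C; the far shore: 0M 2C)
5. 2 missionaries → the far shore.  (the near shore: 3M 2C; the far shore: 2M 2C)
6. 1 cannibal ← the near shore.  (the near shore: 3M 3C; the far shore: 2M 1C)
7. 1 missionary and 1 cannibal → the far shore.  (the near shore: 2M 2C; the far shore: 3M 2C)
8. 1 missionary ← the near shore.  (the near shore: 3M 2C; the far shore: 2M 2C)
9. 1 missionary and 1 cannibal → the far shore.  (the near shore: 2M 1C; the far shore: 3M 3C)
10. 1 cannibal ← the near shore.  (the near shore: 2M 2C; the far shore: 3M 2C)
11. 1 missionary and 1 cannibal → the far shore.  (the near shore: 1M 1C; the far shore: 4M 3C)
12. 1 missionary ← the near shore.  (the near shore: 2M 1C; the far shore: 3M 3C)
13. 1 missionary and 1 cannibal → the far shore.  (the near shore: 1M 0C; the far shore: 4M 4C)
14. 1 cannibal ← the near shore.  (the near shore: 1M 1C; the far shore: 4M 3C)
15. 1 missionary and 1 cannibal → the far shore.  (the near shore: 0M 0C; the far shore: 5M 4C)

15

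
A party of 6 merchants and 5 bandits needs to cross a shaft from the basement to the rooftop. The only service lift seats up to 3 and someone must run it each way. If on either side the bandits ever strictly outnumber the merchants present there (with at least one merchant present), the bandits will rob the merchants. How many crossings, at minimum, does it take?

Counting alone: each trip to the rooftop takes at most 3 across and each return brings at least 1 back, so after t trips out (and t−1 returns) at most 3t − (t−1) of the 11 are across; that first reaches 11 at t = 5, so at least 9 crossings are needed.
The plan below uses exactly 9 crossings, so it is optimal:
1. 3 bandits → the rooftop.  (the basement: 6M 2B; the rooftop: 0M 3B)
2. 1 bandit ← the basement.  (the basement: 6M 3B; the rooftop: 0M 2B)
3. 3 merchants → the rooftop.  (the basement: 3M 3B; the rooftop: 3M 2B)
4. 1 merchant ← the basement.  (the basement: 4M 3B; the rooftop: 2M 2B)
5. 2 merchants and 1 bandit → the rooftop.  (the basement: 2M 2B; the rooftop: 4M 3B)
6. 1 merchant ← the basement.  (the basement: 3M 2B; the rooftop: 3M 3B)
7. 2 merchants and 1 bandit → the rooftop.  (the basement: 1M 1B; the rooftop: 5M 4B)
8. 1 merchant ← the basement.  (the basement: 2M 1B; the rooftop: 4M 4B)
9. 2 merchants and 1 bandit → the rooftop.  (the basement: 0M 0B; the rooftop: 6M 5B)

9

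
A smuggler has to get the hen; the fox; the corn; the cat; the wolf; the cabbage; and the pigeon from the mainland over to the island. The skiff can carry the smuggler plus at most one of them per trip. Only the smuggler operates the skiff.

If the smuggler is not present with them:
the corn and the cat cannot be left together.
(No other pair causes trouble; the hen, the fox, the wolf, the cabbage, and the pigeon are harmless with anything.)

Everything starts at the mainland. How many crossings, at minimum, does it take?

Counting alone: the smuggler can take at most 1 across per trip to the island, so moving all 7 needs at least 7 loaded trips out, with a return between consecutive ones — at least 13 crossings.
The plan below uses exactly 13 crossings, so it is optimal:
1. Smuggler goes to the island with the corn.
2. Smuggler goes back to the mainland alone.
3. Smuggler goes to the island with the hen.
4. Smuggler goes back to the mainland alone.
5. Smuggler goes to the island with the fox.
6. Smuggler goes back to the mainland alone.
7. Smuggler goes to the island with the wolf.
8. Smuggler goes back to the mainland alone.
9. Smuggler goes to the island with the cabbage.
10. Smuggler goes back to the mainland alone.
11. Smuggler goes to the island with the pigeon.
12. Smuggler goes back to the mainland alone.
13. Smuggler goes to the island with the cat.

13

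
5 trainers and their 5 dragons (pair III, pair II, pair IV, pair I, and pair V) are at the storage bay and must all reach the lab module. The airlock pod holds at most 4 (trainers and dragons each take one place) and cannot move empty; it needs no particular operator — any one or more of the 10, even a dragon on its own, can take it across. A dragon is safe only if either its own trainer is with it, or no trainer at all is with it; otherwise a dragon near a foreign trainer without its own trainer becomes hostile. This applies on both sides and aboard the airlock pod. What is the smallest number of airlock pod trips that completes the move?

Counting alone: each trip to the lab module takes at most 4 across and each return brings at least 1 back, so after t trips out (and t−1 returns) at most 4t − (t−1) of the 10 are across; that first reaches 10 at t = 3, so at least 5 crossings are needed.
The safety rule pushes this higher. Following every safe sequence of crossings, the most of the 10 that can be at the lab module as the airlock pod arrives there on crossing 5 is 9 — never all 10.
So no plan with fewer than 7 crossings exists, and this one achieves 7:
1. dragon III and trainer III cross → the lab module.
2. trainer III crosses ← the storage bay.
3. dragon I, dragon II, dragon IV, and dragon V cross → the lab module.
4. dragon III crosses ← the storage bay.
5. trainer I, trainer II, trainer IV, and trainer V cross → the lab module.
6. dragon II and trainer II cross ← the storage bay.
7. dragon II, dragon III, trainer II, and trainer III cross → the lab module.

7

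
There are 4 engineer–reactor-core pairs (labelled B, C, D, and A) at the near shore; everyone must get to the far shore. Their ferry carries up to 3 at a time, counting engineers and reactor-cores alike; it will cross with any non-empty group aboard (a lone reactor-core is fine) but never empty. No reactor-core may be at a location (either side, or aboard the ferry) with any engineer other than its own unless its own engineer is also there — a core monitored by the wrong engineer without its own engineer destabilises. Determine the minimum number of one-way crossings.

Counting alone: each trip to the far shore takes at most 3 across and each return brings at least 1 back, so after t trips out (and t−1 returns) at most 3t − (t−1) of the 8 are across; that first reaches 8 at t = 4, so at least 7 crossings are needed.
The safety rule pushes this higher. Following every safe sequence of crossings, the most of the 8 that can be at the far shore as the ferry arrives there on crossing 7 is 7 — never all 8.
So no plan with fewer than 9 crossings exists, and this one achieves 9:
1. engineer B and reactor-core B cross → the far shore.
2. engineer B crosses ← the near shore.
3. engineer B, engineer C, and reactor-core C cross → the far shore.
4. engineer B and reactor-core B cross ← the near shore.
5. engineer A, engineer B, and engineer D cross → the far shore.
6. reactor-core C crosses ← the near shore.
7. reactor-core B and reactor-core C cross → the far shore.
8. reactor-core B crosses ← the near shore.
9. reactor-core A, reactor-core B, and reactor-core D cross → the far shore.

9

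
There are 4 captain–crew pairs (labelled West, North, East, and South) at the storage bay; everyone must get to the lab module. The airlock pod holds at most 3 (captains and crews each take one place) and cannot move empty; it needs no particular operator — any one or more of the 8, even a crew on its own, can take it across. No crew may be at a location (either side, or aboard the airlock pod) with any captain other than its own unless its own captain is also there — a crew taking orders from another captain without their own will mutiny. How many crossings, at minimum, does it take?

Counting alone: each trip to the lab module takes at most 3 across and each return brings at least 1 back, so after t trips out (and t−1 returns) at most 3t − (t−1) of the 8 are across; that first reaches 8 at t = 4, so at least 7 crossings are needed.
The safety rule pushes this higher. Following every safe sequence of crossings, the most of the 8 that can be at the lab module as the airlock pod arrives there on crossing 7 is 7 — never all 8.
So no plan with fewer than 9 crossings exists, and this one achieves 9:
1. captain West and crew West cross → the lab module.
2. captain West crosses ← the storage bay.
3. captain North, captain West, and crew North cross → the lab module.
4. captain West and crew West cross ← the storage bay.
5. captain East, captain South, and captain West cross → the lab module.
6. crew North crosses ← the storage bay.
7. crew North and crew West cross → the lab module.
8. crew West crosses ← the storage bay.
9. crew East, crew South, and crew West cross → the lab module.

9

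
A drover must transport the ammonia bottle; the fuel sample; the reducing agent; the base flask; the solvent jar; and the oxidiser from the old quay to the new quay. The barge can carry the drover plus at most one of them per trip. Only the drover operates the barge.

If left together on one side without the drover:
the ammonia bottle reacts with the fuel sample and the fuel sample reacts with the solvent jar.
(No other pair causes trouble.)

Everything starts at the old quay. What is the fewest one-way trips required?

Counting alone: the drover can take at most 1 across per trip to the new quay, so moving all 6 needs at least 6 loaded trips out, with a return between consecutive ones — at least 11 crossings.
The safety rule pushes this higher. Following every safe sequence of crossings, the most of the 6 that can be at the new quay as the barge arrives there on crossing 11 is 5 — never all 6.
So no plan with fewer than 13 crossings exists, and this one achieves 13:
1. Drover goes to the new quay with the fuel sample.
2. Drover goes back to the old quay alone.
3. Drover goes to the new quay with the ammonia bottle.
4. Drover goes back to the old quay with the fuel sample.
5. Drover goes to the new quay with the solvent jar.
6. Drover goes back to the old quay alone.
7. Drover goes to the new quay with the reducing agent.
8. Drover goes back to the old quay alone.
9. Drover goes to the new quay with the base flask.
10. Drover goes back to the old quay alone.
11. Drover goes to the new quay with the oxidiser.
12. Drover goes back to the old quay alone.
13. Drover goes to the new quay with the fuel sample.

13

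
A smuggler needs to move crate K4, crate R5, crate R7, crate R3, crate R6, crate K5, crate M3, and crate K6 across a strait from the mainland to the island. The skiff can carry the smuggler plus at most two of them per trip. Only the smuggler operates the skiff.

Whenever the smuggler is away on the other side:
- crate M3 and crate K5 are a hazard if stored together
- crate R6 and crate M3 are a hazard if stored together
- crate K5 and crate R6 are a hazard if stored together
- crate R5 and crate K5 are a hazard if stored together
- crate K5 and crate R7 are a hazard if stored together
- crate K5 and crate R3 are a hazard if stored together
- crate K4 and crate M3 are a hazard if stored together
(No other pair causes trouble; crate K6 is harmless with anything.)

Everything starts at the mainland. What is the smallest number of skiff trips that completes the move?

Counting alone: the smuggler can take at most 2 across per trip to the island, so moving all 8 needs at least 4 loaded trips out, with a return between consecutive ones — at least 7 crossings.
The safety rule pushes this higher. Following every safe sequence of crossings, the most of the 8 that can be at the island as the skiff arrives there on crossings 7, 9, 11 is 5, 6, 7 respectively — never all 8.
So no plan with fewer than 13 crossings exists, and this one achieves 13:
1. Smuggler goes to the island with crate K5 and crate M3.  [the mainland: crate K4, crate K6, crate R3, crate R5, crate R6, crate R7 | the island: crate K5, crate M3]
2. Smuggler goes back to the mainland with crate K5.  [the mainland: crate K4, crate K5, crate K6, crate R3, crate R5, crate R6, crate R7 | the island: crate M3]
3. Smuggler goes to the island with crate K4 and crate K5.  [the mainland: crate K6, crate R3, crate R5, crate R6, crate R7 | the island: crate K4, crate K5, crate M3]
4. Smuggler goes back to the mainland with crate M3.  [the mainland: crate K6, crate M3, crate R3, crate R5, crate R6, crate R7 | the island: crate K4, crate K5]
5. Smuggler goes to the island with crate R5 and crate R6.  [the mainland: crate K6, crate M3, crate R3, crate R7 | the island: crate K4, crate K5, crate R5, crate R6]
6. Smuggler goes back to the mainland with crate K5.  [the mainland: crate K5, crate K6, crate M3, crate R3, crate R7 | the island: crate K4, crate R5, crate R6]
7. Smuggler goes to the island with crate K5 and crate R7.  [the mainland: crate K6, crate M3, crate R3 | the island: crate K4, crate K5, crate R5, crate R6, crate R7]
8. Smuggler goes back to the mainland with crate K5.  [the mainland: crate K5, crate K6, crate M3, crate R3 | the island: crate K4, crate R5, crate R6, crate R7]
9. Smuggler goes to the island with crate K5 and crate R3.  [the mainland: crate K6, crate M3 | the island: crate K4, crate K5, crate R3, crate R5, crate R6, crate R7]
10. Smuggler goes back to the mainland with crate K5.  [the mainland: crate K5, crate K6, crate M3 | the island: crate K4, crate R3, crate R5, crate R6, crate R7]
11. Smuggler goes to the island with crate K5 and crate K6.  [the mainland: crate M3 | the island: crate K4, crate K5, crate K6, crate R3, crate R5, crate R6, crate R7]
12. Smuggler goes back to the mainland with crate K5.  [the mainland: crate K5, crate M3 | the island: crate K4, crate K6, crate R3, crate R5, crate R6, crate R7]
13. Smuggler goes to the island with crate K5 and crate M3.  [the mainland: — | the island: crate K4, crate K5, crate K6, crate M3, crate R3, crate R5, crate R6, crate R7]

13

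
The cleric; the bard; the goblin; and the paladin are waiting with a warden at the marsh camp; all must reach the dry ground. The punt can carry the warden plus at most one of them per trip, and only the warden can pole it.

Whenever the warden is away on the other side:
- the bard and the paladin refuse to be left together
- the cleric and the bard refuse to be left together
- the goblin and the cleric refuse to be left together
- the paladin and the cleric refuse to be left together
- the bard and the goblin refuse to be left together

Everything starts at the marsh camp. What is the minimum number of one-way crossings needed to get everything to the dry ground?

impossible

Whatever the first load, the items left behind include a forbidden pair without the warden. No opening move is safe, so no plan exists.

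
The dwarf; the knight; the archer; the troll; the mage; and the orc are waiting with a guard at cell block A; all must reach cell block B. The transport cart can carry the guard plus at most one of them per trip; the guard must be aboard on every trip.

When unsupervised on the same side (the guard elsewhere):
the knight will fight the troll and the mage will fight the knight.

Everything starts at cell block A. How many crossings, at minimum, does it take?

13

Counting alone: the guard can take at most 1 across per trip to cell block B, so moving all 6 needs at least 6 loaded trips out, with a return between consecutive ones — at least 11 crossings.
The safety rule pushes this higher. Following every safe sequence of crossings, the most of the 6 that can be at cell block B as the transport cart arrives there on crossing 11 is 5 — never all 6.
So no plan with fewer than 13 crossings exists, and this one achieves 13:
1. Guard goes to cell block B with the knight.  [cell block A: the archer, the dwarf, the mage, the orc, the troll | cell block B: the knight]
2. Guard goes back to cell block A alone.  [cell block A: the archer, the dwarf, the mage, the orc, the troll | cell block B: the knight]
3. Guard goes to cell block B with the dwarf.  [cell block A: the archer, the mage, the orc, the troll | cell block B: the dwarf, the knight]
4. Guard goes back to cell block A alone.  [cell block A: the archer, the mage, the orc, the troll | cell block B: the dwarf, the knight]
5. Guard goes to cell block B with the archer.  [cell block A: the mage, the orc, the troll | cell block B: the archer, the dwarf, the knight]
6. Guard goes back to cell block A alone.  [cell block A: the mage, the orc, the troll | cell block B: the archer, the dwarf, the knight]
7. Guard goes to cell block B with the troll.  [cell block A: the mage, the orc | cell block B: the archer, the dwarf, the knight, the troll]
8. Guard goes back to cell block A with the knight.  [cell block A: the knight, the mage, the orc | cell block B: the archer, the dwarf, the troll]
9. Guard goes to cell block B with the mage.  [cell block A: the knight, the orc | cell block B: the archer, the dwarf, the mage, the troll]
10. Guard goes back to cell block A alone.  [cell block A: the knight, the orc | cell block B: the archer, the dwarf, the mage, the troll]
11. Guard goes to cell block B with the orc.  [cell block A: the knight | cell block B: the archer, the dwarf, the mage, the orc, the troll]
12. Guard goes back to cell block A alone.  [cell block A: the knight | cell block B: the archer, the dwarf, the mage, the orc, the troll]
13. Guard goes to cell block B with the knight.  [cell block A: — | cell block B: the archer, the dwarf, the knight, the mage, the orc, the troll]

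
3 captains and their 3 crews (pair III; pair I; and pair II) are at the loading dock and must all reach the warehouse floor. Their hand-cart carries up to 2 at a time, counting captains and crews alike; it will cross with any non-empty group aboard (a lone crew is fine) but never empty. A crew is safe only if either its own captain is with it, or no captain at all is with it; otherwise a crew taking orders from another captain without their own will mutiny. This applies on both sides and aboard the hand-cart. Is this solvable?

Yes

1. captain III and crew III cross → the warehouse floor.
2. captain III crosses ← the loading dock.
3. crew I and crew II cross → the warehouse floor.
4. crew III crosses ← the loading dock.
5. captain I and captain II cross → the warehouse floor.
6. captain I and crew I cross ← the loading dock.
7. captain I and captain III cross → the warehouse floor.
8. crew II crosses ← the loading dock.
9. crew I and crew III cross → the warehouse floor.
10. captain II crosses ← the loading dock.
11. captain II and crew II cross → the warehouse floor.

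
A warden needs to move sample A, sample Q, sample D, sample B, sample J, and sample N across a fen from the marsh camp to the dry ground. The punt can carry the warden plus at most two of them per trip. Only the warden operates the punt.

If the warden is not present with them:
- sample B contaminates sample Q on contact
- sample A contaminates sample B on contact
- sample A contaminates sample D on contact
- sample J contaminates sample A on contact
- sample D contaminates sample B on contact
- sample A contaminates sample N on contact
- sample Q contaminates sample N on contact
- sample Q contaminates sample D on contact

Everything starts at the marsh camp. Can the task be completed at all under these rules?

No

Whatever the first load, the items left behind include a forbidden pair without the warden. No opening move is safe, so no plan exists.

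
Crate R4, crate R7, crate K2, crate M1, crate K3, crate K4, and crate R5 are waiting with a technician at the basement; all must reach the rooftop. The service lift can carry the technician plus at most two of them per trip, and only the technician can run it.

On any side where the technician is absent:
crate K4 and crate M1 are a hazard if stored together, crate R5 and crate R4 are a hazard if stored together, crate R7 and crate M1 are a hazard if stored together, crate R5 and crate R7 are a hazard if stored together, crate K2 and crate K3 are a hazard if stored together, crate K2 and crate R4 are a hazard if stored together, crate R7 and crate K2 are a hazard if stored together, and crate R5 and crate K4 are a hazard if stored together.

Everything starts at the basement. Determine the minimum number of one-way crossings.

impossible

Whatever the first load, the items left behind include a forbidden pair without the technician. No opening move is safe, so no plan exists.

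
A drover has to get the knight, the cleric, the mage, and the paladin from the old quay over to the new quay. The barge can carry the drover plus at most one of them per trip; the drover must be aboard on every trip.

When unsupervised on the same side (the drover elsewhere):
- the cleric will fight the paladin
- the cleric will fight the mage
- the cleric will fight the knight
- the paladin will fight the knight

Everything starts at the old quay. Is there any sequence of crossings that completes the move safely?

Whatever the first load, the items left behind include a forbidden pair without the drover. No opening move is safe, so no plan exists.

No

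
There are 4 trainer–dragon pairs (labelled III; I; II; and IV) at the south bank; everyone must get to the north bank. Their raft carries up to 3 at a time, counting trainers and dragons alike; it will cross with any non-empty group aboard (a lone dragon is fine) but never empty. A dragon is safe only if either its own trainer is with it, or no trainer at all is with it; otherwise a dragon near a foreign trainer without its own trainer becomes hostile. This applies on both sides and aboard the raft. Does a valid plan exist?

Yes

1. dragon III and trainer III cross → the north bank.
2. trainer III crosses ← the south bank.
3. dragon I, trainer I, and trainer III cross → the north bank.
4. dragon III and trainer III cross ← the south bank.
5. trainer II, trainer III, and trainer IV cross → the north bank.
6. dragon I crosses ← the south bank.
7. dragon I and dragon III cross → the north bank.
8. dragon III crosses ← the south bank.
9. dragon II, dragon III, and dragon IV cross → the north bank.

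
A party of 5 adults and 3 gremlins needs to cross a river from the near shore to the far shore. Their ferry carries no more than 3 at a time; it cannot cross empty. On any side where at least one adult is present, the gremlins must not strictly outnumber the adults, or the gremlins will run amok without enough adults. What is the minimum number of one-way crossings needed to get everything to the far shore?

Counting alone: each trip to the far shore takes at most 3 across and each return brings at least 1 back, so after t trips out (and t−1 returns) at most 3t − (t−1) of the 8 are across; that first reaches 8 at t = 4, so at least 7 crossings are needed.
The plan below uses exactly 7 crossings, so it is optimal:
1. 2 gremlins → the far shore.  (the near shore: 5A 1G; the far shore: 0A 2G)
2. 1 gremlin ← the near shore.  (the near shore: 5A 2G; the far shore: 0A 1G)
3. 2 adults and 1 gremlin → the far shore.  (the near shore: 3A 1G; the far shore: 2A 2G)
4. 1 gremlin ← the near shore.  (the near shore: 3A 2G; the far shore: 2A 1G)
5. 1 adult and 2 gremlins → the far shore.  (the near shore: 2A 0G; the far shore: 3A 3G)
6. 1 gremlin ← the near shore.  (the near shore: 2A 1G; the far shore: 3A 2G)
7. 2 adults and 1 gremlin → the far shore.  (the near shore: 0A 0G; the far shore: 5A 3G)

7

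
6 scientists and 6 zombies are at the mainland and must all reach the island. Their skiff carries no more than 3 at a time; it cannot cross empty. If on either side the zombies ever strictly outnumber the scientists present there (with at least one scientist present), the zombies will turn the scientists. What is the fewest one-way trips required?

Following every safe sequence of crossings from the start, the most of the 12 that can be at the island as the skiff arrives there on crossings 1, 3, 5 is 3, 5, 6 respectively; the best ever achieved is 6 of 12.
From crossing 7 on, no configuration arises that was not already reachable earlier: only 17 distinct safe configurations (who is on which side, and where the skiff is) can ever be reached, none of them has everyone across, and every continuation just revisits them. They are: 0 scientists + 0 zombies across (skiff back at the start); 0 scientists + 1 zombie across (skiff there); 0 scientists + 1 zombie across (skiff back at the start); 0 scientists + 2 zombies across (skiff there); 0 scientists + 2 zombies across (skiff back at the start); 0 scientists + 3 zombies across (skiff there); 0 scientists + 3 zombies across (skiff back at the start); 0 scientists + 4 zombies across (skiff there); 0 scientists + 4 zombies across (skiff back at the start); 0 scientists + 5 zombies across (skiff there); 0 scientists + 5 zombies across (skiff back at the start); 0 scientists + 6 zombies across (skiff there); 1 scientist + 1 zombie across (skiff there); 1 scientist + 1 zombie across (skiff back at the start); 2 scientists + 2 zombies across (skiff there); 2 scientists + 2 zombies across (skiff back at the start); 3 scientists + 3 zombies across (skiff there). So no valid plan exists.

impossible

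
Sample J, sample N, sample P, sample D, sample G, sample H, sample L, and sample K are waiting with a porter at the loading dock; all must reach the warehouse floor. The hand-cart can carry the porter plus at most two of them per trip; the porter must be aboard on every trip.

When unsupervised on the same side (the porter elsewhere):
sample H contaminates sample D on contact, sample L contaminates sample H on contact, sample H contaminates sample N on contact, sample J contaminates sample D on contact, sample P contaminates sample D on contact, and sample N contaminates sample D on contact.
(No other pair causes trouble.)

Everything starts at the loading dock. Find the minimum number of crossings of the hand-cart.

13

Counting alone: the porter can take at most 2 across per trip to the warehouse floor, so moving all 8 needs at least 4 loaded trips out, with a return between consecutive ones — at least 7 crossings.
The safety rule pushes this higher. Following every safe sequence of crossings, the most of the 8 that can be at the warehouse floor as the hand-cart arrives there on crossings 7, 9, 11 is 5, 6, 7 respectively — never all 8.
So no plan with fewer than 13 crossings exists, and this one achieves 13:
1. Porter goes to the warehouse floor with sample D and sample H.  [the loading dock: sample G, sample J, sample K, sample L, sample N, sample P | the warehouse floor: sample D, sample H]
2. Porter goes back to the loading dock with sample D.  [the loading dock: sample D, sample G, sample J, sample K, sample L, sample N, sample P | the warehouse floor: sample H]
3. Porter goes to the warehouse floor with sample D and sample J.  [the loading dock: sample G, sample K, sample L, sample N, sample P | the warehouse floor: sample D, sample H, sample J]
4. Porter goes back to the loading dock with sample D.  [the loading dock: sample D, sample G, sample K, sample L, sample N, sample P | the warehouse floor: sample H, sample J]
5. Porter goes to the warehouse floor with sample N and sample P.  [the loading dock: sample D, sample G, sample K, sample L | the warehouse floor: sample H, sample J, sample N, sample P]
6. Porter goes back to the loading dock with sample N.  [the loading dock: sample D, sample G, sample K, sample L, sample N | the warehouse floor: sample H, sample J, sample P]
7. Porter goes to the warehouse floor with sample G and sample N.  [the loading dock: sample D, sample K, sample L | the warehouse floor: sample G, sample H, sample J, sample N, sample P]
8. Porter goes back to the loading dock with sample N.  [the loading dock: sample D, sample K, sample L, sample N | the warehouse floor: sample G, sample H, sample J, sample P]
9. Porter goes to the warehouse floor with sample L and sample N.  [the loading dock: sample D, sample K | the warehouse floor: sample G, sample H, sample J, sample L, sample N, sample P]
10. Porter goes back to the loading dock with sample H.  [the loading dock: sample D, sample H, sample K | the warehouse floor: sample G, sample J, sample L, sample N, sample P]
11. Porter goes to the warehouse floor with sample D and sample K.  [the loading dock: sample H | the warehouse floor: sample D, sample G, sample J, sample K, sample L, sample N, sample P]
12. Porter goes back to the loading dock with sample D.  [the loading dock: sample D, sample H | the warehouse floor: sample G, sample J, sample K, sample L, sample N, sample P]
13. Porter goes to the warehouse floor with sample D and sample H.  [the loading dock: — | the warehouse floor: sample D, sample G, sample H, sample J, sample K, sample L, sample N, sample P]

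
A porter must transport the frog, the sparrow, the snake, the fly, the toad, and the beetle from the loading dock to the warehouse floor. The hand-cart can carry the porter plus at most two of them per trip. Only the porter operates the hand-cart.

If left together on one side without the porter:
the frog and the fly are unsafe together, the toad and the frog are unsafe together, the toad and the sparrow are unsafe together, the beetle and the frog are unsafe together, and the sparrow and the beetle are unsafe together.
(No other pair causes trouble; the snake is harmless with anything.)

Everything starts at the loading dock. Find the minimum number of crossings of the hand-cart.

7

Counting alone: the porter can take at most 2 across per trip to the warehouse floor, so moving all 6 needs at least 3 loaded trips out, with a return between consecutive ones — at least 5 crossings.
The safety rule pushes this higher. Following every safe sequence of crossings, the most of the 6 that can be at the warehouse floor as the hand-cart arrives there on crossing 5 is 5 — never all 6.
So no plan with fewer than 7 crossings exists, and this one achieves 7:
1. Porter goes to the warehouse floor with the frog and the sparrow.  [the loading dock: the beetle, the fly, the snake, the toad | the warehouse floor: the frog, the sparrow]
2. Porter goes back to the loading dock alone.  [the loading dock: the beetle, the fly, the snake, the toad | the warehouse floor: the frog, the sparrow]
3. Porter goes to the warehouse floor with the fly and the snake.  [the loading dock: the beetle, the toad | the warehouse floor: the fly, the frog, the snake, the sparrow]
4. Porter goes back to the loading dock with the frog.  [the loading dock: the beetle, the frog, the toad | the warehouse floor: the fly, the snake, the sparrow]
5. Porter goes to the warehouse floor with the beetle and the toad.  [the loading dock: the frog | the warehouse floor: the beetle, the fly, the snake, the sparrow, the toad]
6. Porter goes back to the loading dock with the sparrow.  [the loading dock: the frog, the sparrow | the warehouse floor: the beetle, the fly, the snake, the toad]
7. Porter goes to the warehouse floor with the frog and the sparrow.  [the loading dock: — | the warehouse floor: the beetle, the fly, the frog, the snake, the sparrow, the toad]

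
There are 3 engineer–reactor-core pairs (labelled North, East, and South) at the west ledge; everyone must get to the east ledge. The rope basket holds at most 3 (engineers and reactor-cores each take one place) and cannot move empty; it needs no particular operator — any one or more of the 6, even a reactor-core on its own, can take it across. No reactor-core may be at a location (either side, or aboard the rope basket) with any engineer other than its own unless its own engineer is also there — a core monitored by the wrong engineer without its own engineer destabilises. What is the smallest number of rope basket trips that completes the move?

5

Counting alone: each trip to the east ledge takes at most 3 across and each return brings at least 1 back, so after t trips out (and t−1 returns) at most 3t − (t−1) of the 6 are across; that first reaches 6 at t = 3, so at least 5 crossings are needed.
The plan below uses exactly 5 crossings, so it is optimal:
1. engineer North and reactor-core North cross → the east ledge.
2. engineer North crosses ← the west ledge.
3. engineer East, engineer North, and engineer South cross → the east ledge.
4. reactor-core North crosses ← the west ledge.
5. reactor-core East, reactor-core North, and reactor-core South cross → the east ledge.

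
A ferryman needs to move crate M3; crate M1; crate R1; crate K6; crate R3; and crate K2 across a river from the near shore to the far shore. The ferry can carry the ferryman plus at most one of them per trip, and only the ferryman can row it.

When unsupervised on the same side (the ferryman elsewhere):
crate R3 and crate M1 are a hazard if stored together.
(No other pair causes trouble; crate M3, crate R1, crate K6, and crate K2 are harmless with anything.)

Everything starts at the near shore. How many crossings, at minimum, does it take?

11

Counting alone: the ferryman can take at most 1 across per trip to the far shore, so moving all 6 needs at least 6 loaded trips out, with a return between consecutive ones — at least 11 crossings.
The plan below uses exactly 11 crossings, so it is optimal:
1. Ferryman goes to the far shore with crate M1.  [the near shore: crate K2, crate K6, crate M3, crate R1, crate R3 | the far shore: crate M1]
2. Ferryman goes back to the near shore alone.  [the near shore: crate K2, crate K6, crate M3, crate R1, crate R3 | the far shore: crate M1]
3. Ferryman goes to the far shore with crate M3.  [the near shore: crate K2, crate K6, crate R1, crate R3 | the far shore: crate M1, crate M3]
4. Ferryman goes back to the near shore alone.  [the near shore: crate K2, crate K6, crate R1, crate R3 | the far shore: crate M1, crate M3]
5. Ferryman goes to the far shore with crate R1.  [the near shore: crate K2, crate K6, crate R3 | the far shore: crate M1, crate M3, crate R1]
6. Ferryman goes back to the near shore alone.  [the near shore: crate K2, crate K6, crate R3 | the far shore: crate M1, crate M3, crate R1]
7. Ferryman goes to the far shore with crate K6.  [the near shore: crate K2, crate R3 | the far shore: crate K6, crate M1, crate M3, crate R1]
8. Ferryman goes back to the near shore alone.  [the near shore: crate K2, crate R3 | the far shore: crate K6, crate M1, crate M3, crate R1]
9. Ferryman goes to the far shore with crate K2.  [the near shore: crate R3 | the far shore: crate K2, crate K6, crate M1, crate M3, crate R1]
10. Ferryman goes back to the near shore alone.  [the near shore: crate R3 | the far shore: crate K2, crate K6, crate M1, crate M3, crate R1]
11. Ferryman goes to the far shore with crate R3.  [the near shore: — | the far shore: crate K2, crate K6, crate M1, crate M3, crate R1, crate R3]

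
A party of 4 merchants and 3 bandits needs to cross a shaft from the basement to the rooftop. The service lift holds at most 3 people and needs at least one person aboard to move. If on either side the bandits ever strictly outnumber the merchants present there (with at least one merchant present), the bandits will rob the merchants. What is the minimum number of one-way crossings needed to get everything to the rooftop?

5

Counting alone: each trip to the rooftop takes at most 3 across and each return brings at least 1 back, so after t trips out (and t−1 returns) at most 3t − (t−1) of the 7 are across; that first reaches 7 at t = 3, so at least 5 crossings are needed.
The plan below uses exactly 5 crossings, so it is optimal:
1. 3 bandits → the rooftop.  (the basement: 4M 0B; the rooftop: 0M 3B)
2. 1 bandit ← the basement.  (the basement: 4M 1B; the rooftop: 0M 2B)
3. 3 merchants → the rooftop.  (the basement: 1M 1B; the rooftop: 3M 2B)
4. 1 merchant ← the basement.  (the basement: 2M 1B; the rooftop: 2M 2B)
5. 2 merchants and 1 bandit → the rooftop.  (the basement: 0M 0B; the rooftop: 4M 3B)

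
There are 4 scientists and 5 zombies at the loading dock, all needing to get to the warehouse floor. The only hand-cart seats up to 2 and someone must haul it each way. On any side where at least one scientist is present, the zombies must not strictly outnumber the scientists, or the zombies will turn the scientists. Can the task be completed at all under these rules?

No

The zombies already outnumber the scientists at the loading dock before anyone moves, so the starting position itself is disallowed.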